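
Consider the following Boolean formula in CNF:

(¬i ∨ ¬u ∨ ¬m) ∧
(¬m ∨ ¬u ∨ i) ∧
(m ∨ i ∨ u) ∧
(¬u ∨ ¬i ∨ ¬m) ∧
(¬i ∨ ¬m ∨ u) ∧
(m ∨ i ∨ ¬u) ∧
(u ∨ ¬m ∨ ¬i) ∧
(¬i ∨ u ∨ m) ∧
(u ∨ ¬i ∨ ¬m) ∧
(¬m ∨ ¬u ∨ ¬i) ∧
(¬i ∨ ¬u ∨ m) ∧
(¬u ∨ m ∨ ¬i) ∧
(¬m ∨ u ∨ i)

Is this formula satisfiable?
No

No, the formula is not satisfiable.

No assignment of truth values to the variables can make all 13 clauses true simultaneously.

The formula is UNSAT (unsatisfiable).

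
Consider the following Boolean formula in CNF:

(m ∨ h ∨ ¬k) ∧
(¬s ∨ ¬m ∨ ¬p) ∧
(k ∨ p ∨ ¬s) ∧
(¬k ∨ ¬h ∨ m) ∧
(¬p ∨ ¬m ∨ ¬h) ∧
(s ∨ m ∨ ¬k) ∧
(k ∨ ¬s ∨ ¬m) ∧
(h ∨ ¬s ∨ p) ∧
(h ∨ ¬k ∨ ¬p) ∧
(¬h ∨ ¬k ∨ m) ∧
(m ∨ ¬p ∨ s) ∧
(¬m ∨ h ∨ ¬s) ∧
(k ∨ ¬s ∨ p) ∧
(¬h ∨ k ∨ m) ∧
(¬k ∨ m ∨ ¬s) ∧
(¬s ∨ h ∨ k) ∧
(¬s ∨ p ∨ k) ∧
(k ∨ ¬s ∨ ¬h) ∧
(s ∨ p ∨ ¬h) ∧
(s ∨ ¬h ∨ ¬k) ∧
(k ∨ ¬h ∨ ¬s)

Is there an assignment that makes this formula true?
Yes

Yes, the formula is satisfiable.

One satisfying assignment is: h=False, s=False, k=False, p=False, m=False

Verification: With this assignment, all 21 clauses evaluate to true.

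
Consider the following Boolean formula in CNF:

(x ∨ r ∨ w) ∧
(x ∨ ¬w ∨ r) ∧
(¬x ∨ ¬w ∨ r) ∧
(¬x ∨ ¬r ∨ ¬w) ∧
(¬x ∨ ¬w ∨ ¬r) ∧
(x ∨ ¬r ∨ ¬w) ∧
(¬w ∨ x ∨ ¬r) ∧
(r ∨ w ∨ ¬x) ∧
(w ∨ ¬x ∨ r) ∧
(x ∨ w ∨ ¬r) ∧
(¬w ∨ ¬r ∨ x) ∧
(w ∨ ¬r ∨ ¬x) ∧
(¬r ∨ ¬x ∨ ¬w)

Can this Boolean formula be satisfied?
No

No, the formula is not satisfiable.

No assignment of truth values to the variables can make all 13 clauses true simultaneously.

The formula is UNSAT (unsatisfiable).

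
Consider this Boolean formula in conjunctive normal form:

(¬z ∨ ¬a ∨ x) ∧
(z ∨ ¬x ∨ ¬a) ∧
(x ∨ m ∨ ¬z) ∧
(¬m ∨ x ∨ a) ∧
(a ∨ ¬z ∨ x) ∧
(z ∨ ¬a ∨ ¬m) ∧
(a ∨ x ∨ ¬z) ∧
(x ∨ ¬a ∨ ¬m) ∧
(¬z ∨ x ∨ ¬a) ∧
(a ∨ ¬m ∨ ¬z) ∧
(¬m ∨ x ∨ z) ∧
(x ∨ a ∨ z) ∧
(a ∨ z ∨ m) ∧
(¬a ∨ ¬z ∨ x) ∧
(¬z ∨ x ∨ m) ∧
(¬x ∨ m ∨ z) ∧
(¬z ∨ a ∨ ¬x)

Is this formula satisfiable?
Yes

Yes, the formula is satisfiable.

One satisfying assignment is: m=False, a=True, z=False, x=False

Verification: With this assignment, all 17 clauses evaluate to true.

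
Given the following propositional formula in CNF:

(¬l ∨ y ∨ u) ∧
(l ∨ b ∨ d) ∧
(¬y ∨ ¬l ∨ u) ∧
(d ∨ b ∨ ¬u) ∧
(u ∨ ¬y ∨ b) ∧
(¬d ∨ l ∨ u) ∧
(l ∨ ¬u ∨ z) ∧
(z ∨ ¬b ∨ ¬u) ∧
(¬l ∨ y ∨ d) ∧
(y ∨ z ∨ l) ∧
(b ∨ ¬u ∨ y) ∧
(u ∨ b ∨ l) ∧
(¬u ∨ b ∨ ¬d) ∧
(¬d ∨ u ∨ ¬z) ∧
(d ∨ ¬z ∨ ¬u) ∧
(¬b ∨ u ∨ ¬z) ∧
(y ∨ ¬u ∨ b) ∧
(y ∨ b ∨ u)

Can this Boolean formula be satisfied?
Yes

Yes, the formula is satisfiable.

One satisfying assignment is: l=False, u=True, d=True, b=True, y=False, z=True

Verification: With this assignment, all 18 clauses evaluate to true.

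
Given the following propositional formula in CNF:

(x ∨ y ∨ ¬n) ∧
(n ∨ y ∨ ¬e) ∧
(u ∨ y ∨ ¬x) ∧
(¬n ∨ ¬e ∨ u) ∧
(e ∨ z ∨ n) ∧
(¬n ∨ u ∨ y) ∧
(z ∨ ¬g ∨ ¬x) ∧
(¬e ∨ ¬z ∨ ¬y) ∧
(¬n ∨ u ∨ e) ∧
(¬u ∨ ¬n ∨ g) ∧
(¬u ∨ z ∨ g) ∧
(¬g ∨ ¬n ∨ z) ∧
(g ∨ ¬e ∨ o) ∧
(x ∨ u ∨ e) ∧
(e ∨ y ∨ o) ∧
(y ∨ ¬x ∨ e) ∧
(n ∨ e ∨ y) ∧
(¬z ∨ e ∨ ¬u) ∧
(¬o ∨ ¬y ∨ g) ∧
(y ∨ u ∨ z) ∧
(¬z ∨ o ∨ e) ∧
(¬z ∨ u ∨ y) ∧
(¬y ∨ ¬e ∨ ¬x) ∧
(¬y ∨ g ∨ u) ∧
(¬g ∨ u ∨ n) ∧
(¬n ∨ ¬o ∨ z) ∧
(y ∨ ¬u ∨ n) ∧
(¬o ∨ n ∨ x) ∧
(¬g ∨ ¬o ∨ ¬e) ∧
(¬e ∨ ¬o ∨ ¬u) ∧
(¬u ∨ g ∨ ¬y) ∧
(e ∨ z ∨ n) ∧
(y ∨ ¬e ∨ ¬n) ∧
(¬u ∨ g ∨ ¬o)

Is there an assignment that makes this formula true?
Yes

Yes, the formula is satisfiable.

One satisfying assignment is: g=True, x=False, e=True, n=False, z=False, y=True, o=False, u=True

Verification: With this assignment, all 34 clauses evaluate to true.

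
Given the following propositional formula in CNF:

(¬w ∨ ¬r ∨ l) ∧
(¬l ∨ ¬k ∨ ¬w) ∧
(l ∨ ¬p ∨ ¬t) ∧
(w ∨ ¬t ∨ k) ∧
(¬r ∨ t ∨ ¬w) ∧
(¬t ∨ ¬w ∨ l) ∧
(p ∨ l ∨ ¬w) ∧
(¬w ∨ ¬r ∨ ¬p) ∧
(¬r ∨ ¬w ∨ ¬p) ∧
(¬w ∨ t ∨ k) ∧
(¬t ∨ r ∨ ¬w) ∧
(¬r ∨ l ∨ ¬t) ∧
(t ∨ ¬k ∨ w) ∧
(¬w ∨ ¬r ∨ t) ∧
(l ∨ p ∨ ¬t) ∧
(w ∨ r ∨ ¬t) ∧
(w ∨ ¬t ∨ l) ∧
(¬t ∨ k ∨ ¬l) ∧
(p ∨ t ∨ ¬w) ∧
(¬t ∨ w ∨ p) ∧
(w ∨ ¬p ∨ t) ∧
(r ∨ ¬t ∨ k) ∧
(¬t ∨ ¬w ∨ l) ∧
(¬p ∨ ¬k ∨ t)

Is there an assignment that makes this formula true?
Yes

Yes, the formula is satisfiable.

One satisfying assignment is: l=False, w=False, r=False, t=False, p=False, k=False

Verification: With this assignment, all 24 clauses evaluate to true.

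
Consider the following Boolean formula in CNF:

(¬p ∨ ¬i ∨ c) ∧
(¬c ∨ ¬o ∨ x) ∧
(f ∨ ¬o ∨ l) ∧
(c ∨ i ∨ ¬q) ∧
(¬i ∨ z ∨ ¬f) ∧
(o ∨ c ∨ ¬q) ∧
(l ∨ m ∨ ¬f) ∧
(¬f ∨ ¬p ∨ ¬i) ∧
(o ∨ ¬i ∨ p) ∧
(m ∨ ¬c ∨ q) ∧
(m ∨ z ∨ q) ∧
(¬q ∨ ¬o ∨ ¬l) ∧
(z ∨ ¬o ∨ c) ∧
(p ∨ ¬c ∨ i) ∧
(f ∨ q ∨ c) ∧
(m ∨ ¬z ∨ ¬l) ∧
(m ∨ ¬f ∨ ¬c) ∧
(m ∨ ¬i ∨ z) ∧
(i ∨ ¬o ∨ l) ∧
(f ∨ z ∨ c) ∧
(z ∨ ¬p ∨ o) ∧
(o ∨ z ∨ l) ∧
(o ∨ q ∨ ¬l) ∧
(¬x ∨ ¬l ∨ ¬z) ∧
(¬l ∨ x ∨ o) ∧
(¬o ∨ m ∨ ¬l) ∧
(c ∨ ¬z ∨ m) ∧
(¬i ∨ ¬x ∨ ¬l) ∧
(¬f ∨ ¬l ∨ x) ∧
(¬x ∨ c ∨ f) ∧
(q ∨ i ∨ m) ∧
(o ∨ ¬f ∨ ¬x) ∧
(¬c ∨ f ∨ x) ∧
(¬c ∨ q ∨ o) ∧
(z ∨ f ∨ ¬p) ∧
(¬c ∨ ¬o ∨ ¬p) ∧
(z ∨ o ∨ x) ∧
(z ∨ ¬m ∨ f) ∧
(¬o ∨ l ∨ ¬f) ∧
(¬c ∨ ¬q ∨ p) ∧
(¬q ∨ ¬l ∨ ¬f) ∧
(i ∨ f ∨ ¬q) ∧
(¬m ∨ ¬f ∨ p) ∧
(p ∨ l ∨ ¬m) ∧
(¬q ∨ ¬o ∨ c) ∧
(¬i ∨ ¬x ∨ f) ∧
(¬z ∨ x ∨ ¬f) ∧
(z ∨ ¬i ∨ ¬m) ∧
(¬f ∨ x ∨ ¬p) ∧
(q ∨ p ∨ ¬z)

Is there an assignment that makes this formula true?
No

No, the formula is not satisfiable.

No assignment of truth values to the variables can make all 50 clauses true simultaneously.

The formula is UNSAT (unsatisfiable).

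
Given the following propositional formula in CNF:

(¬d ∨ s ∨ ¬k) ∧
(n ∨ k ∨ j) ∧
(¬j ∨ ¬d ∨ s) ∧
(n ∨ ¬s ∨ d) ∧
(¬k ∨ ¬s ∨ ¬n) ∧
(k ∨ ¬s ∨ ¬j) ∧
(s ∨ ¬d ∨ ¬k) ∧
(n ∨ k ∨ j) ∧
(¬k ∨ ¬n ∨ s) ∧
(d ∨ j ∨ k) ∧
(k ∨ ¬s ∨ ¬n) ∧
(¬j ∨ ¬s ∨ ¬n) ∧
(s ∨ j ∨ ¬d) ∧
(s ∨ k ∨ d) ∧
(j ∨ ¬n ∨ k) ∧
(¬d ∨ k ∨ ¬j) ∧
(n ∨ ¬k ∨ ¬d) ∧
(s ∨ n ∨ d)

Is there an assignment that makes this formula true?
No

No, the formula is not satisfiable.

No assignment of truth values to the variables can make all 18 clauses true simultaneously.

The formula is UNSAT (unsatisfiable).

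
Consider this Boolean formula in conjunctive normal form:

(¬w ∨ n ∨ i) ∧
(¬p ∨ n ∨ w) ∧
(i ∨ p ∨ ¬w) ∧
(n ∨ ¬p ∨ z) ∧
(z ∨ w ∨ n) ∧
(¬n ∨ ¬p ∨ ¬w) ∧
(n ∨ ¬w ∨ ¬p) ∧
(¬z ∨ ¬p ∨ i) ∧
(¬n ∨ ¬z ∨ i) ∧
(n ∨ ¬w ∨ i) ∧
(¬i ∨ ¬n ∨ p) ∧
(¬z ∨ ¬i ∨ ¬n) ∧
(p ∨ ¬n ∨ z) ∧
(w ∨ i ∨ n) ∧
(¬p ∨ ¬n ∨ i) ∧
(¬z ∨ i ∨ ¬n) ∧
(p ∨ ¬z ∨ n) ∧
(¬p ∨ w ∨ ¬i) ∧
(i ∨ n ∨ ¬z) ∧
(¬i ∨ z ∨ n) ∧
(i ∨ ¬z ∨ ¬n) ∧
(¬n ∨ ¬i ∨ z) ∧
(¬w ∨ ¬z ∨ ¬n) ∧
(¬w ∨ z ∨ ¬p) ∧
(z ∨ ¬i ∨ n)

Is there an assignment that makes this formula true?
No

No, the formula is not satisfiable.

No assignment of truth values to the variables can make all 25 clauses true simultaneously.

The formula is UNSAT (unsatisfiable).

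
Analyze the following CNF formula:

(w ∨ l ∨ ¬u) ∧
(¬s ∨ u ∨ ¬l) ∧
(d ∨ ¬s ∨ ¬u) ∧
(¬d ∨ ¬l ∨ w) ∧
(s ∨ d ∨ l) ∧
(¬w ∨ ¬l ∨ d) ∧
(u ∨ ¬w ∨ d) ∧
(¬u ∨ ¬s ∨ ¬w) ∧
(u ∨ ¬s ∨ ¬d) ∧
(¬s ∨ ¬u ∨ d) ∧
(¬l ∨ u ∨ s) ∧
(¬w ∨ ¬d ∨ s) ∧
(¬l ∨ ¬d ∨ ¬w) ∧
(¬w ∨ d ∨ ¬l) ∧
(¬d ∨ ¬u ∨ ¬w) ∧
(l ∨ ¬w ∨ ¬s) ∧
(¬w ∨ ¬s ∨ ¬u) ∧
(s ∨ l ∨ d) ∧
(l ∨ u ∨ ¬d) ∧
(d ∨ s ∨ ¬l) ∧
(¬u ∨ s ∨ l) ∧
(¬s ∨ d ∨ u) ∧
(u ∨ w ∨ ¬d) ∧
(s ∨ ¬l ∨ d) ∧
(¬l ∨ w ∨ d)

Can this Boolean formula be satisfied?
No

No, the formula is not satisfiable.

No assignment of truth values to the variables can make all 25 clauses true simultaneously.

The formula is UNSAT (unsatisfiable).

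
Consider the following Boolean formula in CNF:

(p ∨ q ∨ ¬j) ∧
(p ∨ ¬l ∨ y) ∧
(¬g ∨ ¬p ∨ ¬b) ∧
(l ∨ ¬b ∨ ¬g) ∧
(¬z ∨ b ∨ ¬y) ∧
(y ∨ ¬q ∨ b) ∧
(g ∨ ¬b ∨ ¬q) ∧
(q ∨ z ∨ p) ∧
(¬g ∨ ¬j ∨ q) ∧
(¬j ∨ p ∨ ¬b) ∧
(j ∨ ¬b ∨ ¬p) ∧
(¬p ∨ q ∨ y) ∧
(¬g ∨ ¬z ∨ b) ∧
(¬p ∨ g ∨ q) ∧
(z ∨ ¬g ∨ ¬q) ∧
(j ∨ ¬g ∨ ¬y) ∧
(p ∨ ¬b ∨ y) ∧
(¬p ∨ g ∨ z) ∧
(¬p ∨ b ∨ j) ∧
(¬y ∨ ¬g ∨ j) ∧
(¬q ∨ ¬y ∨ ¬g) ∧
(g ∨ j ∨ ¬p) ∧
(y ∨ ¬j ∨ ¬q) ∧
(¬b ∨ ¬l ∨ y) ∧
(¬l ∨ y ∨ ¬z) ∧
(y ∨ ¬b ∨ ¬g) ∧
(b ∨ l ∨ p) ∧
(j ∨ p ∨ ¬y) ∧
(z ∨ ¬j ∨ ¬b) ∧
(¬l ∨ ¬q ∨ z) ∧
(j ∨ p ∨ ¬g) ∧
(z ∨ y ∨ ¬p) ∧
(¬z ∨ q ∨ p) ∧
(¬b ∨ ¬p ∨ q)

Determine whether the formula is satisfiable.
No

No, the formula is not satisfiable.

No assignment of truth values to the variables can make all 34 clauses true simultaneously.

The formula is UNSAT (unsatisfiable).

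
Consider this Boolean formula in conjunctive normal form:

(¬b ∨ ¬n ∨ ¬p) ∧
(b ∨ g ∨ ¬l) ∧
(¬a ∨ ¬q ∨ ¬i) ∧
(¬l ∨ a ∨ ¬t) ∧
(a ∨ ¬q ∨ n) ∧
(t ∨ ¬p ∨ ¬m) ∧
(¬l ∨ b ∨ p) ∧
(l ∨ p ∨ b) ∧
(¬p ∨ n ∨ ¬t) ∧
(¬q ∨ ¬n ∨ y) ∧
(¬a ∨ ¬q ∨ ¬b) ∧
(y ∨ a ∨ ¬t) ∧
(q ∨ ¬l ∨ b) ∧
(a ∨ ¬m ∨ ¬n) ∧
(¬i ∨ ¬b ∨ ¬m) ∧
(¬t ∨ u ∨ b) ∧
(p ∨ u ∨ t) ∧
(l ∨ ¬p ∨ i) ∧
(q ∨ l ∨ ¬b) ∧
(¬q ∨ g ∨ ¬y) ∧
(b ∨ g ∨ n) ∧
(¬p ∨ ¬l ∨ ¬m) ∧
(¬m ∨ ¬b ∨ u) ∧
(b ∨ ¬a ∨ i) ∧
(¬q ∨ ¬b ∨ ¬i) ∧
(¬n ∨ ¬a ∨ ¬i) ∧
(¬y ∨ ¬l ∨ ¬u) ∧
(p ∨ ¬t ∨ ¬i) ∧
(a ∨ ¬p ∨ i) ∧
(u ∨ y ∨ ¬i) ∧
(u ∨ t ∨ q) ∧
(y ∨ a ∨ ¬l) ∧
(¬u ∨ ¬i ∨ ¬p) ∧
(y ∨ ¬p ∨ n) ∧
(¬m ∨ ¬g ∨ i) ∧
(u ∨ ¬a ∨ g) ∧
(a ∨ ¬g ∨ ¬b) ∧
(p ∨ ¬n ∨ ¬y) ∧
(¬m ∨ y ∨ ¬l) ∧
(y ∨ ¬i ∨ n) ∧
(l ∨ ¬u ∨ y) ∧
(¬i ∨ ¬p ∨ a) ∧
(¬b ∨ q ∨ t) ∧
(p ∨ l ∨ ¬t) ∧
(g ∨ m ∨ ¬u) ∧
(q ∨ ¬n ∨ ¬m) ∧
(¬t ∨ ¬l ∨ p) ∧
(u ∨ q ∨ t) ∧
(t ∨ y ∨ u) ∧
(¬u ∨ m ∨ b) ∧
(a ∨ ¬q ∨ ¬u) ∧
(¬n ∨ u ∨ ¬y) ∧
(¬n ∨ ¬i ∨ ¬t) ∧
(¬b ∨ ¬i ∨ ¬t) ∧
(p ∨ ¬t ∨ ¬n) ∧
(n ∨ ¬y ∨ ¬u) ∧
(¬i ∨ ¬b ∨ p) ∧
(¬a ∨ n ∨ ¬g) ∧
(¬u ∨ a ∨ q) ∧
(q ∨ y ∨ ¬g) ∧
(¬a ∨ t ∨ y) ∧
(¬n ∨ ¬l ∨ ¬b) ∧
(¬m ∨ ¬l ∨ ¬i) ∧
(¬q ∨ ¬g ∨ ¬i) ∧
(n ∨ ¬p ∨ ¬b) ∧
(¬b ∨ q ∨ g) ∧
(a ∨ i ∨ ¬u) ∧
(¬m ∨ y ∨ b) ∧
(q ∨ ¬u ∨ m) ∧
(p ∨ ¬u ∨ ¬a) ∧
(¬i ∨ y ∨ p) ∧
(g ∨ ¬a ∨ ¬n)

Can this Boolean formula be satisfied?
No

No, the formula is not satisfiable.

No assignment of truth values to the variables can make all 72 clauses true simultaneously.

The formula is UNSAT (unsatisfiable).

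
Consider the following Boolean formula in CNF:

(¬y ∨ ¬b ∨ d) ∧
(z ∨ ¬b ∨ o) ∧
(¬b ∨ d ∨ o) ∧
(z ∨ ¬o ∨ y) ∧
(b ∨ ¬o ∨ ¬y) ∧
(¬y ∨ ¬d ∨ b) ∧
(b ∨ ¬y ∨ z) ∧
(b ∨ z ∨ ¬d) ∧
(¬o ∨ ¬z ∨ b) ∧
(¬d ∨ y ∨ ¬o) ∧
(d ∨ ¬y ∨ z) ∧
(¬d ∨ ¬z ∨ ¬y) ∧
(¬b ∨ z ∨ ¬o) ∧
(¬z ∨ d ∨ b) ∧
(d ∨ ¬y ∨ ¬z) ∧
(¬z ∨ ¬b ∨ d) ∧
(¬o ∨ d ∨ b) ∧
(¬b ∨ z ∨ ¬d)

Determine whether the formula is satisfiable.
Yes

Yes, the formula is satisfiable.

One satisfying assignment is: d=False, z=False, b=False, o=False, y=False

Verification: With this assignment, all 18 clauses evaluate to true.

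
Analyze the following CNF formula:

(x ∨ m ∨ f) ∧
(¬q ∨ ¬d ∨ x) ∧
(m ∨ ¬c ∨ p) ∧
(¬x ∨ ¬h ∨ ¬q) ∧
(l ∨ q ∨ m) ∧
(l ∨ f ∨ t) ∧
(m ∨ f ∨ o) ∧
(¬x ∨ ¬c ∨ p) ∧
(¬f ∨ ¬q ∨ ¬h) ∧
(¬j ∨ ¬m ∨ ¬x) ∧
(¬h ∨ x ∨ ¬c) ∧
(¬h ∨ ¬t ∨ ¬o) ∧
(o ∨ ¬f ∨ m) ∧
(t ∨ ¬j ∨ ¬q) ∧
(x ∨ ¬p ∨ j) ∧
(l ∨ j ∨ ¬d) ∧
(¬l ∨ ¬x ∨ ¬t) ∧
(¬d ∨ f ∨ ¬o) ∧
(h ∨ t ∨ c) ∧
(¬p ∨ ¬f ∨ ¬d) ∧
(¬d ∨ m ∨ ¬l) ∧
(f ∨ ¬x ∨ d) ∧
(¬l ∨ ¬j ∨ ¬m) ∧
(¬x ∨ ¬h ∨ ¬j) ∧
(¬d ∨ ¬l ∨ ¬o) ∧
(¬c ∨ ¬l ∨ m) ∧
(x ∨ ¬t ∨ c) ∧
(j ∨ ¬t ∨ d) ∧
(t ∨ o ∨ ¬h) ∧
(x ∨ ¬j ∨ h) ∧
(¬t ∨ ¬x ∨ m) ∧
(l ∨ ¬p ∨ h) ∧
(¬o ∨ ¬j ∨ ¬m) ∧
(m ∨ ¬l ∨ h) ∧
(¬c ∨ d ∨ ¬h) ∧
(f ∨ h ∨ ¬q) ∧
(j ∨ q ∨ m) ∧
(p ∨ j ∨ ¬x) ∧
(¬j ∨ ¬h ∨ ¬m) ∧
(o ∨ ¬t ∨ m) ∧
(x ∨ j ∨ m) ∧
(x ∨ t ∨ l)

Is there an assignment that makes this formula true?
Yes

Yes, the formula is satisfiable.

One satisfying assignment is: t=False, h=False, m=True, o=False, j=False, x=False, q=False, p=False, l=True, c=True, f=False, d=True

Verification: With this assignment, all 42 clauses evaluate to true.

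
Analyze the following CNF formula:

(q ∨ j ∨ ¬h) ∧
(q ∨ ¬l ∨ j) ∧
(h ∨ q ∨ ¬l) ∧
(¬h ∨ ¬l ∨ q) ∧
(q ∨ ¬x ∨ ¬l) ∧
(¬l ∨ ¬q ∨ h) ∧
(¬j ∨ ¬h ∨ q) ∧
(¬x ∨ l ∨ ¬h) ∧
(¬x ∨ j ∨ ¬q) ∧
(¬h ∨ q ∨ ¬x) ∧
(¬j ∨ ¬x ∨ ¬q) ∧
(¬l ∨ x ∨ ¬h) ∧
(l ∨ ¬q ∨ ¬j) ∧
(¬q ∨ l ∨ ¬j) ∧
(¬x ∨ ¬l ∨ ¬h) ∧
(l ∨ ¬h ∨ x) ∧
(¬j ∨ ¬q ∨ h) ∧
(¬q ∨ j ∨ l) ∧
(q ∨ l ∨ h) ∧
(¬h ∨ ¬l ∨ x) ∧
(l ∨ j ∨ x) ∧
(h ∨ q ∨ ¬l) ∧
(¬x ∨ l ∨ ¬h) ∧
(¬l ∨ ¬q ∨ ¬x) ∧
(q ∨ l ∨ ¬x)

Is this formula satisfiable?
No

No, the formula is not satisfiable.

No assignment of truth values to the variables can make all 25 clauses true simultaneously.

The formula is UNSAT (unsatisfiable).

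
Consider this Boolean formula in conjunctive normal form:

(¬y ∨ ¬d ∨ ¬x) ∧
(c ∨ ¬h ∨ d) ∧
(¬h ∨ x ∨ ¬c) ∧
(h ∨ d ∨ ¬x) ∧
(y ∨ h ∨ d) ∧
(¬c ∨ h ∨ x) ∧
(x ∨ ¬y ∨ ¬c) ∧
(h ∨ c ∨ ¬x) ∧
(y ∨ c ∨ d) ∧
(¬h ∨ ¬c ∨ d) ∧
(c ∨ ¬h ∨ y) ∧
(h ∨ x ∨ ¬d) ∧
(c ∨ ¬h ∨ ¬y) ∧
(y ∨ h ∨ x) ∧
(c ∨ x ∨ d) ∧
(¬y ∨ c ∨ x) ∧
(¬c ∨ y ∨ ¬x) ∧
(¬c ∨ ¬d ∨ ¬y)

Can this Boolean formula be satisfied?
No

No, the formula is not satisfiable.

No assignment of truth values to the variables can make all 18 clauses true simultaneously.

The formula is UNSAT (unsatisfiable).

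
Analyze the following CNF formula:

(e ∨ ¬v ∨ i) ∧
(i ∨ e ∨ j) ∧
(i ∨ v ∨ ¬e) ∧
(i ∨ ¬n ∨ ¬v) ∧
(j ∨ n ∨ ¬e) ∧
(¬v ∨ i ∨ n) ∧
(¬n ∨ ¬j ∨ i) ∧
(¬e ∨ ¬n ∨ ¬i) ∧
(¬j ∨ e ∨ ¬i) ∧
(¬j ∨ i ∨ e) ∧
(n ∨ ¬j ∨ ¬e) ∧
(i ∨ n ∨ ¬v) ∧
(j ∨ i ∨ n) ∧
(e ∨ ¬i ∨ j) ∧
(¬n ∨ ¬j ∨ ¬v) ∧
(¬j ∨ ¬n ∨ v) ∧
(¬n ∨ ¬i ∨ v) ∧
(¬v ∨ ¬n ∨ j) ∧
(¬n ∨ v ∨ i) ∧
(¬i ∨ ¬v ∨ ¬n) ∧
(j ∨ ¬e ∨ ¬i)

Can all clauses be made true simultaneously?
No

No, the formula is not satisfiable.

No assignment of truth values to the variables can make all 21 clauses true simultaneously.

The formula is UNSAT (unsatisfiable).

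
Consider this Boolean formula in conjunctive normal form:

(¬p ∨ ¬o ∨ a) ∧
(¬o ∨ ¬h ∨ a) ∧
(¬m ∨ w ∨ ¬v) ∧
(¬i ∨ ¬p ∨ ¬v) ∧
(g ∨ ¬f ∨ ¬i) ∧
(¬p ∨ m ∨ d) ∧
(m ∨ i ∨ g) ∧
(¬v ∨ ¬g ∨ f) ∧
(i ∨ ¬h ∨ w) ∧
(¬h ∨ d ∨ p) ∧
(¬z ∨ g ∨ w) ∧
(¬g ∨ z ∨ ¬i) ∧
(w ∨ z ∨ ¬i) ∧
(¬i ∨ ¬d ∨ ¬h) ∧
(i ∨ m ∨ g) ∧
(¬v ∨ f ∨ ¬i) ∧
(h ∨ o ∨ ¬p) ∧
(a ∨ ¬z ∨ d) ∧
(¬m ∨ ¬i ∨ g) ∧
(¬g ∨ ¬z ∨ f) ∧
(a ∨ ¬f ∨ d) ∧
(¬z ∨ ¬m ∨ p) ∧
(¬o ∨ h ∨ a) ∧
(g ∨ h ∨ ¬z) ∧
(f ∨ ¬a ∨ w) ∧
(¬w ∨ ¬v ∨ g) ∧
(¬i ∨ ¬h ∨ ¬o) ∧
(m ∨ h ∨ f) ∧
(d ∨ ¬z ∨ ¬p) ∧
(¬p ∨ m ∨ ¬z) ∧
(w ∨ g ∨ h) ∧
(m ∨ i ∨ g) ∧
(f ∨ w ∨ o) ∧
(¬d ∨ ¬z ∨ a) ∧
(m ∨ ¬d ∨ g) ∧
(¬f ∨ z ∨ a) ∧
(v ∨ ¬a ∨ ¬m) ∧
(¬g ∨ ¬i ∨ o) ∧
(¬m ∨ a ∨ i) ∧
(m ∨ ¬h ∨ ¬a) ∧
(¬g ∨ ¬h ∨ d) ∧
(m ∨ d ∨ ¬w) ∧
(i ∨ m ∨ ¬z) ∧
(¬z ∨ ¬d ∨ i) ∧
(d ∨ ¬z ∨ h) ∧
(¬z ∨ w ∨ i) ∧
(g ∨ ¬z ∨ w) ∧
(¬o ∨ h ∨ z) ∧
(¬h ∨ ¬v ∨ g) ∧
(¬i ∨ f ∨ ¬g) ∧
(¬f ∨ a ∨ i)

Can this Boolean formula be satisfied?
Yes

Yes, the formula is satisfiable.

One satisfying assignment is: o=False, w=True, h=True, z=False, a=False, p=False, g=True, f=False, d=True, i=False, m=False, v=False

Verification: With this assignment, all 51 clauses evaluate to true.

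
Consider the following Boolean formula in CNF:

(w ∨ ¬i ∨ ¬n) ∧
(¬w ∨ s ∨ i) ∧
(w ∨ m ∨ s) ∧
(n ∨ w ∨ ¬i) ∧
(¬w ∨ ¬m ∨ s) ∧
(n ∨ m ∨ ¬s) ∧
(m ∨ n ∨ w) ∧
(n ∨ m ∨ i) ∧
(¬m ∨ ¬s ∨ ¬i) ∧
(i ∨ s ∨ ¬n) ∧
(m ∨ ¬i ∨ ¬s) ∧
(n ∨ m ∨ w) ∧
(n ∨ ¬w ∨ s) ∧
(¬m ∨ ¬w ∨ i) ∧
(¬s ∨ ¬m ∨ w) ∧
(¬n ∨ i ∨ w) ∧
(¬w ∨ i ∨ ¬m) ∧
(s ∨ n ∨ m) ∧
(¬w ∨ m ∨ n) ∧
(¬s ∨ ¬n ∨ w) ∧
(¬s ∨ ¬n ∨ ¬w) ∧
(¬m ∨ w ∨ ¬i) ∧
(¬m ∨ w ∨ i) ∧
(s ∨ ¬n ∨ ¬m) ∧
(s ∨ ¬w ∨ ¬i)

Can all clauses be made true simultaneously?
No

No, the formula is not satisfiable.

No assignment of truth values to the variables can make all 25 clauses true simultaneously.

The formula is UNSAT (unsatisfiable).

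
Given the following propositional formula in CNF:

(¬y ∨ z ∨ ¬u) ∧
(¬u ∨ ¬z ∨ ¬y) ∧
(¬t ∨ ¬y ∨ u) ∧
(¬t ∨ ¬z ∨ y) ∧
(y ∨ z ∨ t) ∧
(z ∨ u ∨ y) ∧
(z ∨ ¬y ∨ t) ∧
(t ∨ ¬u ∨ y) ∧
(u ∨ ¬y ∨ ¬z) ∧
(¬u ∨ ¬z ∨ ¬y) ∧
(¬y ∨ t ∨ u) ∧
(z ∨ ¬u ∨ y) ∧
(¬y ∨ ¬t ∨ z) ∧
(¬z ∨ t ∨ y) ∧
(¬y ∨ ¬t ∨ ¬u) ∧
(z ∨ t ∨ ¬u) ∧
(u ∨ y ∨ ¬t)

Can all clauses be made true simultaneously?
No

No, the formula is not satisfiable.

No assignment of truth values to the variables can make all 17 clauses true simultaneously.

The formula is UNSAT (unsatisfiable).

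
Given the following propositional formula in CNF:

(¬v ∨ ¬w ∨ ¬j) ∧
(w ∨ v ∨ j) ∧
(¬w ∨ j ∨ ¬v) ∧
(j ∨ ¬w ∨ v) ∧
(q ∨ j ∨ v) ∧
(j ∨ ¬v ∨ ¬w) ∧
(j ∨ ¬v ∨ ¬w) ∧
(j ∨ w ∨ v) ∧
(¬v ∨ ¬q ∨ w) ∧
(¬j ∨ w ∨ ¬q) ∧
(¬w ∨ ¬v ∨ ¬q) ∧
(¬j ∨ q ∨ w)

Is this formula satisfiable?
Yes

Yes, the formula is satisfiable.

One satisfying assignment is: q=False, j=False, v=True, w=False

Verification: With this assignment, all 12 clauses evaluate to true.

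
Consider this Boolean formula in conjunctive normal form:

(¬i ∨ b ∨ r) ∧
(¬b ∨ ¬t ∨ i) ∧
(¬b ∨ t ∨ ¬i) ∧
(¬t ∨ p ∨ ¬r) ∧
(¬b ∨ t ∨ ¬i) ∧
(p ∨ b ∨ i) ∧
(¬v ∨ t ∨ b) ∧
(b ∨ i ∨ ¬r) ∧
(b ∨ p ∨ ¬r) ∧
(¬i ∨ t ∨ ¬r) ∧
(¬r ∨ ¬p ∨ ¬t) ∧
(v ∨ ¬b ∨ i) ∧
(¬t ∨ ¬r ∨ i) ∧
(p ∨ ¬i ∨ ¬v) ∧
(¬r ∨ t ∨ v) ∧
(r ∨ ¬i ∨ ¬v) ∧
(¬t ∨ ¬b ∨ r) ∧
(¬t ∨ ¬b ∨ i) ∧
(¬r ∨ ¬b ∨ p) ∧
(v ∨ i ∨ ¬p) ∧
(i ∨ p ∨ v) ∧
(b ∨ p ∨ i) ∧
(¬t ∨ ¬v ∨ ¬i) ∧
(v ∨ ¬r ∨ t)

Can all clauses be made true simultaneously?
Yes

Yes, the formula is satisfiable.

One satisfying assignment is: b=True, p=False, r=False, v=True, t=False, i=False

Verification: With this assignment, all 24 clauses evaluate to true.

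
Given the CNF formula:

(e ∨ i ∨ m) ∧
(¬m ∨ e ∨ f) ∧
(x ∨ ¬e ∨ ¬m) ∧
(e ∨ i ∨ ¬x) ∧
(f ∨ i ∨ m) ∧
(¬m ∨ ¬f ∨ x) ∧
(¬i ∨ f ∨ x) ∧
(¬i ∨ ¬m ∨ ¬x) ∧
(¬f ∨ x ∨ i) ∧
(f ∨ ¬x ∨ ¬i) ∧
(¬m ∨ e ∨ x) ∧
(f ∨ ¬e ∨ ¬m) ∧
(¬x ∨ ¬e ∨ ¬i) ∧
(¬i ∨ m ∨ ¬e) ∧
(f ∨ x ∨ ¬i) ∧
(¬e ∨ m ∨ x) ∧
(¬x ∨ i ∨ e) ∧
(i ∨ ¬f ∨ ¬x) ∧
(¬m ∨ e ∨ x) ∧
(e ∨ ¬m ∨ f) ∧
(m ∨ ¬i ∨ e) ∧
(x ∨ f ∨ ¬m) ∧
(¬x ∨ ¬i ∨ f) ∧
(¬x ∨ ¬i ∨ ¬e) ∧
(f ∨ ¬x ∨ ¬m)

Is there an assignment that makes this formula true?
No

No, the formula is not satisfiable.

No assignment of truth values to the variables can make all 25 clauses true simultaneously.

The formula is UNSAT (unsatisfiable).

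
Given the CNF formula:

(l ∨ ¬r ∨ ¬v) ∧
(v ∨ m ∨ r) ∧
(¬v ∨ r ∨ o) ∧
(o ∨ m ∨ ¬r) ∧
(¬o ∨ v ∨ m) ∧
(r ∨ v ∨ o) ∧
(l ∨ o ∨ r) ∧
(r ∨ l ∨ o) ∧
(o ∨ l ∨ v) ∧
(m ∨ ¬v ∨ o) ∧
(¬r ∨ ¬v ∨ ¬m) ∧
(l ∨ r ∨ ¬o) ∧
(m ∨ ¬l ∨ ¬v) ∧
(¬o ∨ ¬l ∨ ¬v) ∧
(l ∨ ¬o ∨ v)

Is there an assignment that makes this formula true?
Yes

Yes, the formula is satisfiable.

One satisfying assignment is: m=True, v=False, o=False, r=True, l=True

Verification: With this assignment, all 15 clauses evaluate to true.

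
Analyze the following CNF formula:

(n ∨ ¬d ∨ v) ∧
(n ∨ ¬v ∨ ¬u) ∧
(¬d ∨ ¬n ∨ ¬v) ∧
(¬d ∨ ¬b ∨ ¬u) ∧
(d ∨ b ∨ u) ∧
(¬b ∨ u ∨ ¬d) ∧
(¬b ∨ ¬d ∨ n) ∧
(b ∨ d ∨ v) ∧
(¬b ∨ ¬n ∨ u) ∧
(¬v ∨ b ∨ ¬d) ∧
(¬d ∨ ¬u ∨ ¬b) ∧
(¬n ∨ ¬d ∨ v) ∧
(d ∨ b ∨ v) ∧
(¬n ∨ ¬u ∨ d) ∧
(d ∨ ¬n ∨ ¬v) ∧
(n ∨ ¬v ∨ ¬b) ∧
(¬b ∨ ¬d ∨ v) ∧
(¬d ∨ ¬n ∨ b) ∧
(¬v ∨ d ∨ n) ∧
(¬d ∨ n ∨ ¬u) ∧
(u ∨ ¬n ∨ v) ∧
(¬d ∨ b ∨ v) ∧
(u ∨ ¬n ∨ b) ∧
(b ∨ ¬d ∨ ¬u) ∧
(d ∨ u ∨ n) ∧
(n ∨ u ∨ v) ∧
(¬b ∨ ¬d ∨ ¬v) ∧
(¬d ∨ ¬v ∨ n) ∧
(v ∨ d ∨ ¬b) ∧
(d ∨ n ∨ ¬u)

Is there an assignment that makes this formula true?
No

No, the formula is not satisfiable.

No assignment of truth values to the variables can make all 30 clauses true simultaneously.

The formula is UNSAT (unsatisfiable).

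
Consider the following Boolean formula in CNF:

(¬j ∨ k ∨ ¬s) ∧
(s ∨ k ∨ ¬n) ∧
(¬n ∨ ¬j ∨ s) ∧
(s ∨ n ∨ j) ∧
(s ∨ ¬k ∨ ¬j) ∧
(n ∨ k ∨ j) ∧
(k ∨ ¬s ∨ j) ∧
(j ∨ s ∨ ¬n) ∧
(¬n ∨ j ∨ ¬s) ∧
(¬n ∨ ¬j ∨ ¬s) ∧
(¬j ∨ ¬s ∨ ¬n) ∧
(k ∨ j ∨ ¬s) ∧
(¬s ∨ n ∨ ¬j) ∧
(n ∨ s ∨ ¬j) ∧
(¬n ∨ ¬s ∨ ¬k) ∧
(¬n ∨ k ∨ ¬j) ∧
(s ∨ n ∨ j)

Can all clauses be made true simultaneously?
Yes

Yes, the formula is satisfiable.

One satisfying assignment is: s=True, j=False, k=True, n=False

Verification: With this assignment, all 17 clauses evaluate to true.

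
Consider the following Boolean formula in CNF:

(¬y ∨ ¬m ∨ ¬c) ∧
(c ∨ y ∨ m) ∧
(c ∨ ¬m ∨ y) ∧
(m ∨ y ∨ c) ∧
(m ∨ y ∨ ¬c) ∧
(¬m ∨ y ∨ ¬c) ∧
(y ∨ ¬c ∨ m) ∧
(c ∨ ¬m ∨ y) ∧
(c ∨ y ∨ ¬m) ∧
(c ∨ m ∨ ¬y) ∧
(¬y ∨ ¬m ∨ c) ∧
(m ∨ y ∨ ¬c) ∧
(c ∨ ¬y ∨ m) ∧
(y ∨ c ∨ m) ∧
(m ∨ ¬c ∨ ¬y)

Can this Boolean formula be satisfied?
No

No, the formula is not satisfiable.

No assignment of truth values to the variables can make all 15 clauses true simultaneously.

The formula is UNSAT (unsatisfiable).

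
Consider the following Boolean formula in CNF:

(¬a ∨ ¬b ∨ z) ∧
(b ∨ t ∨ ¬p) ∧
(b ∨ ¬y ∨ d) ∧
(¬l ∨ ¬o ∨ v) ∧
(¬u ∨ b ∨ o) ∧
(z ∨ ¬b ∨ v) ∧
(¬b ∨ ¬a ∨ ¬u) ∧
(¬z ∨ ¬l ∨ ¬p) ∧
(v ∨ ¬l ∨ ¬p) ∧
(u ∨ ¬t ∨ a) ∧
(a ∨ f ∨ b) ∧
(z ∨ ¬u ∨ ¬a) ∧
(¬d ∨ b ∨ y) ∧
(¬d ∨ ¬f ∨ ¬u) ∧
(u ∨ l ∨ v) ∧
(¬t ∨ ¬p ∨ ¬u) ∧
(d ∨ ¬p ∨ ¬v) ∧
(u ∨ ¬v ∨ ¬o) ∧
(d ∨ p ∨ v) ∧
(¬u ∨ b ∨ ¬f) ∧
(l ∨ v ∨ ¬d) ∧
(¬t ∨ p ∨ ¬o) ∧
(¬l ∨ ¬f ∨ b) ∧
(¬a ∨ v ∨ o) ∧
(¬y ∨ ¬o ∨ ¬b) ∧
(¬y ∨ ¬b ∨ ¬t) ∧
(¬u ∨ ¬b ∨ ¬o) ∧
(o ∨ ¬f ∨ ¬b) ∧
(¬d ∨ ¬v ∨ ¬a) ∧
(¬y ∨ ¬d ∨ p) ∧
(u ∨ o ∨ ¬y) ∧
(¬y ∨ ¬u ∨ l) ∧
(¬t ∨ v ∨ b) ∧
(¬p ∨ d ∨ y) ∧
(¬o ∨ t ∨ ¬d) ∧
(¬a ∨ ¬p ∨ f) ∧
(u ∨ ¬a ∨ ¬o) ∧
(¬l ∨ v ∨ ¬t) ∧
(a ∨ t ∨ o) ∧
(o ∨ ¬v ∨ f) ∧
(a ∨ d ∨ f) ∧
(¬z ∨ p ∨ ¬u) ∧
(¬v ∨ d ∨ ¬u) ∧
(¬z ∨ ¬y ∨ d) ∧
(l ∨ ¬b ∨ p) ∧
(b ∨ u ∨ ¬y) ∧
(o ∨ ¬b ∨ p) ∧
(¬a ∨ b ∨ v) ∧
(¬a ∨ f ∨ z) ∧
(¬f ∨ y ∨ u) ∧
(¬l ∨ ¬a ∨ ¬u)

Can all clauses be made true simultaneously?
No

No, the formula is not satisfiable.

No assignment of truth values to the variables can make all 51 clauses true simultaneously.

The formula is UNSAT (unsatisfiable).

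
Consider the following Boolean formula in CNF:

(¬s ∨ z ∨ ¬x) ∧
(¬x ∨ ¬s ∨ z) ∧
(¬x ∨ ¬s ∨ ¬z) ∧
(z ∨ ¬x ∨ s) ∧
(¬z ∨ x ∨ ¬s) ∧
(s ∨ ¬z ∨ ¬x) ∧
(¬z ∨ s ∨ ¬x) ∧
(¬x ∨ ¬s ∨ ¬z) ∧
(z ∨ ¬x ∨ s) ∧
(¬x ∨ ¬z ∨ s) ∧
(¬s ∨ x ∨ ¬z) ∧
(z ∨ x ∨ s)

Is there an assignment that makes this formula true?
Yes

Yes, the formula is satisfiable.

One satisfying assignment is: z=False, s=True, x=False

Verification: With this assignment, all 12 clauses evaluate to true.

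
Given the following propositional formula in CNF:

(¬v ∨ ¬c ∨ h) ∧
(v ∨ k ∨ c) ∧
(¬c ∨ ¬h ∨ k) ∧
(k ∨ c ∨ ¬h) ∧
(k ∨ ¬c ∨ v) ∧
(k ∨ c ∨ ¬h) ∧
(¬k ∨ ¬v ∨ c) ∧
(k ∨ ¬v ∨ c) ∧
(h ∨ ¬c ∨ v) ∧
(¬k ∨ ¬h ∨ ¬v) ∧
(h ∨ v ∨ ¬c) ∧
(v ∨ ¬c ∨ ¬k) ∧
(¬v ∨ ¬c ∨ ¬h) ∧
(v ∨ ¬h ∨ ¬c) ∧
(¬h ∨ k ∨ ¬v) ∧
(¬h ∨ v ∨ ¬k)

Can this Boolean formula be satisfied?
Yes

Yes, the formula is satisfiable.

One satisfying assignment is: k=True, c=False, v=False, h=False

Verification: With this assignment, all 16 clauses evaluate to true.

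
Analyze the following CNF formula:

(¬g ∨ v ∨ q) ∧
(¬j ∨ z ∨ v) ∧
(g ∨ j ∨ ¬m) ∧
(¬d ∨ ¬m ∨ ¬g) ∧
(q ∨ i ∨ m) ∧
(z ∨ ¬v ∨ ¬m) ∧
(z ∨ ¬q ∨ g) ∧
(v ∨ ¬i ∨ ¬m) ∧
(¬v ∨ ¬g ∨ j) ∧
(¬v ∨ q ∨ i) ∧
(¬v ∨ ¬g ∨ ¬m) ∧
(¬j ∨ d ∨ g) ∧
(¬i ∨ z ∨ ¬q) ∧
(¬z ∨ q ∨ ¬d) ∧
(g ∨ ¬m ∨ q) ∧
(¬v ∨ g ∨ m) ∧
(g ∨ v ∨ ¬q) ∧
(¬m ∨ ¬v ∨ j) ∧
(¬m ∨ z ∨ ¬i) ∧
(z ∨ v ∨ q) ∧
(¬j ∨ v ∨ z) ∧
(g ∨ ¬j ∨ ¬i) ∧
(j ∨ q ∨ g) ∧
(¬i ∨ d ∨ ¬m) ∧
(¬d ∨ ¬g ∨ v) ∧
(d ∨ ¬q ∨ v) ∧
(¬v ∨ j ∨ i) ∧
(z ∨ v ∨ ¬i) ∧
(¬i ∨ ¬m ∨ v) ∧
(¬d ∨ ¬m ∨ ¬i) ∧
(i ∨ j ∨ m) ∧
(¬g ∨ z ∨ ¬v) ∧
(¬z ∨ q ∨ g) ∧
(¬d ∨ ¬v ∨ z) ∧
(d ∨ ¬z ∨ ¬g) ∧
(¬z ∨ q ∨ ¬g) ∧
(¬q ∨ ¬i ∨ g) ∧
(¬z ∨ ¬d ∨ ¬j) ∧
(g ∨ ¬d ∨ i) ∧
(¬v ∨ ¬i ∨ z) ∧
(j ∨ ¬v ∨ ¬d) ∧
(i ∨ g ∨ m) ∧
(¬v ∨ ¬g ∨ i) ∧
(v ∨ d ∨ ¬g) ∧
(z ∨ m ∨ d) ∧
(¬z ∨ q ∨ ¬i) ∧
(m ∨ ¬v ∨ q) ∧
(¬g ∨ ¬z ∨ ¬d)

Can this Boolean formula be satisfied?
No

No, the formula is not satisfiable.

No assignment of truth values to the variables can make all 48 clauses true simultaneously.

The formula is UNSAT (unsatisfiable).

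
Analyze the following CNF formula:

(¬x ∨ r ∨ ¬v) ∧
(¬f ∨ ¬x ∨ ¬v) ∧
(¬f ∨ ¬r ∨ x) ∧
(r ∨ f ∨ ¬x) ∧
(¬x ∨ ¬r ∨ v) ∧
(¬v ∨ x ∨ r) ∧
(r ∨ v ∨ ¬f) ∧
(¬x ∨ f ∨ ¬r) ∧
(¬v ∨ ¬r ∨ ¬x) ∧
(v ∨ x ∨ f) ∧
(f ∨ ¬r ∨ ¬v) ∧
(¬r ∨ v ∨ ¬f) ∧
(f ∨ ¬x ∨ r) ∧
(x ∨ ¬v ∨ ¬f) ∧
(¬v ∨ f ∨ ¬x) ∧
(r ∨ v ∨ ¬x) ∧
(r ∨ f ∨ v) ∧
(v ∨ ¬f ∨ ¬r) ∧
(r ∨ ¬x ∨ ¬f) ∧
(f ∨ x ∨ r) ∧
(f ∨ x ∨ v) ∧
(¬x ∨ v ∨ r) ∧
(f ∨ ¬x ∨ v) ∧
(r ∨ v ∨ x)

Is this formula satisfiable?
No

No, the formula is not satisfiable.

No assignment of truth values to the variables can make all 24 clauses true simultaneously.

The formula is UNSAT (unsatisfiable).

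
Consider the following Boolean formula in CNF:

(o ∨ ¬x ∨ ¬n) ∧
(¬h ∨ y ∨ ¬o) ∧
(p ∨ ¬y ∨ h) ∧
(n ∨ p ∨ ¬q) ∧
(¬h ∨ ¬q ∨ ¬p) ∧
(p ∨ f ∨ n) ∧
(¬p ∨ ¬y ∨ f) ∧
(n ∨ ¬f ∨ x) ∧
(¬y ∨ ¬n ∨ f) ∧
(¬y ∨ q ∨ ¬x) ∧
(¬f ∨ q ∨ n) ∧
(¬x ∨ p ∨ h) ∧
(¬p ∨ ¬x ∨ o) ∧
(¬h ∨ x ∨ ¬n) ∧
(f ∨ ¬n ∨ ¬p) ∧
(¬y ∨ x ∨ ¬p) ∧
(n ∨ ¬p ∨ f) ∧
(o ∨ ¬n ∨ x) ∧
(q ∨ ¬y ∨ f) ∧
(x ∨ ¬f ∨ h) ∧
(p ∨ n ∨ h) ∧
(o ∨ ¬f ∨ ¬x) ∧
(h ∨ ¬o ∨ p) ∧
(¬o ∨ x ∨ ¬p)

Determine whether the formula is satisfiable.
Yes

Yes, the formula is satisfiable.

One satisfying assignment is: f=True, p=False, n=True, q=True, h=True, x=True, y=True, o=True

Verification: With this assignment, all 24 clauses evaluate to true.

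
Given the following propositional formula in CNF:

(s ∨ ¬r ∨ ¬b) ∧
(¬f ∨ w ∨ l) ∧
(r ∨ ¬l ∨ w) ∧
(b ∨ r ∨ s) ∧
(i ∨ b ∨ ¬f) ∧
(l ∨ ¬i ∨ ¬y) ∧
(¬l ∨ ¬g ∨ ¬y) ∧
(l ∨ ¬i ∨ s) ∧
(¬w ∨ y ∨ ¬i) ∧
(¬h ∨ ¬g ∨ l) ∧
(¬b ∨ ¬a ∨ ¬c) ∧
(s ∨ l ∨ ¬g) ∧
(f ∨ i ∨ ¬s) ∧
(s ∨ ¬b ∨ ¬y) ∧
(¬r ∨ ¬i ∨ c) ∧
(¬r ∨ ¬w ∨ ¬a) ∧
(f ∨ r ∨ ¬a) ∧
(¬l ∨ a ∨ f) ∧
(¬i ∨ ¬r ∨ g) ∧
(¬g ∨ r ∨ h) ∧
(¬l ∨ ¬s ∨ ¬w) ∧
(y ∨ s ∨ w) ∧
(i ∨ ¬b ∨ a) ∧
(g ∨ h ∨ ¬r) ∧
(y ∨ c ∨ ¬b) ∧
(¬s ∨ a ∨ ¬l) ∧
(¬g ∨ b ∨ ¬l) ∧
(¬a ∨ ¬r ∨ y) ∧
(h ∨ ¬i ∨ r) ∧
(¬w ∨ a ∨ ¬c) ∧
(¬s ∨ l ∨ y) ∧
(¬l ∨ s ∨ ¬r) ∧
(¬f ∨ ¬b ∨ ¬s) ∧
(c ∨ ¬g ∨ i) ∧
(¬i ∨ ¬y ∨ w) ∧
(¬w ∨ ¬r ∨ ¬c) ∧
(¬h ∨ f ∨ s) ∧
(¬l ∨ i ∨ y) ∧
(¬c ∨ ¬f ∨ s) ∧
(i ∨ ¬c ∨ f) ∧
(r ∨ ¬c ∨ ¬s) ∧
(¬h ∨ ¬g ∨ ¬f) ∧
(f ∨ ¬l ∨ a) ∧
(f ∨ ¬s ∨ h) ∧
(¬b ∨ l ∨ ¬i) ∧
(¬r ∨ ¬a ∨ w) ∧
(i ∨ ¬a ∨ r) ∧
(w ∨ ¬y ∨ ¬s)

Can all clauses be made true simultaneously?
No

No, the formula is not satisfiable.

No assignment of truth values to the variables can make all 48 clauses true simultaneously.

The formula is UNSAT (unsatisfiable).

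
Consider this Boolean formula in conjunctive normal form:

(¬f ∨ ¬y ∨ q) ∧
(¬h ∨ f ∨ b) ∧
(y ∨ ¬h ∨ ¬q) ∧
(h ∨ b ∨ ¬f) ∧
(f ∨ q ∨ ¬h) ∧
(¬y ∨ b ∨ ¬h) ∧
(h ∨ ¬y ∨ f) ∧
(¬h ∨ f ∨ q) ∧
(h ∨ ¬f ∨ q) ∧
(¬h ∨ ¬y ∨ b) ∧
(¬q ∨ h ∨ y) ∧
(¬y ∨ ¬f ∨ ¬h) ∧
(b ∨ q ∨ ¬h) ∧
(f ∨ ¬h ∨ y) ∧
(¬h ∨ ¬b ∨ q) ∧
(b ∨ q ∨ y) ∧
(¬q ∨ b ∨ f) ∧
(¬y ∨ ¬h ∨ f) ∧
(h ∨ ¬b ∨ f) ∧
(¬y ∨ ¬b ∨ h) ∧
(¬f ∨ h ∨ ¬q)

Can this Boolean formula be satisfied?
No

No, the formula is not satisfiable.

No assignment of truth values to the variables can make all 21 clauses true simultaneously.

The formula is UNSAT (unsatisfiable).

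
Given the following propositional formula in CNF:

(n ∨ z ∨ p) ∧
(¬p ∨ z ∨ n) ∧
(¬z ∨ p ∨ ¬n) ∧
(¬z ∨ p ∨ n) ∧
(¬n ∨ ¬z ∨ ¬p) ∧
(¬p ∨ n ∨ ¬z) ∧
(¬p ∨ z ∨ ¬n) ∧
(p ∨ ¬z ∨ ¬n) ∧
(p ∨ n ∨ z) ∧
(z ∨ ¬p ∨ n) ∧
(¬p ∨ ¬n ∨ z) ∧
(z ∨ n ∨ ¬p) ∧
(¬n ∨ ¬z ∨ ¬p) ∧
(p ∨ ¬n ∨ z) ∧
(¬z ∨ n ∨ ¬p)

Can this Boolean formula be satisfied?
No

No, the formula is not satisfiable.

No assignment of truth values to the variables can make all 15 clauses true simultaneously.

The formula is UNSAT (unsatisfiable).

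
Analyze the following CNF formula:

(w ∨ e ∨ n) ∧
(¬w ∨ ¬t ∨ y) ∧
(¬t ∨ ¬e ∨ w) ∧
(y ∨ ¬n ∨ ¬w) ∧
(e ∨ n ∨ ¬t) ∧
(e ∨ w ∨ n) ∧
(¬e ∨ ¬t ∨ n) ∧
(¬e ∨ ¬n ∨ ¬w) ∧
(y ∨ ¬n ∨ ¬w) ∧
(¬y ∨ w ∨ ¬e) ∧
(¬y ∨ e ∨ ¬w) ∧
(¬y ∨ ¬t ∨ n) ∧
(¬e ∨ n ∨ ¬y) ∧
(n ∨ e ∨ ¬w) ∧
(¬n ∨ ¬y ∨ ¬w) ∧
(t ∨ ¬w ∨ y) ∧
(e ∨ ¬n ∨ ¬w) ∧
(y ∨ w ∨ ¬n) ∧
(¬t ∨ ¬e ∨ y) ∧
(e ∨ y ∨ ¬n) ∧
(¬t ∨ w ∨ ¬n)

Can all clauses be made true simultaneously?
Yes

Yes, the formula is satisfiable.

One satisfying assignment is: y=False, w=False, t=False, e=True, n=False

Verification: With this assignment, all 21 clauses evaluate to true.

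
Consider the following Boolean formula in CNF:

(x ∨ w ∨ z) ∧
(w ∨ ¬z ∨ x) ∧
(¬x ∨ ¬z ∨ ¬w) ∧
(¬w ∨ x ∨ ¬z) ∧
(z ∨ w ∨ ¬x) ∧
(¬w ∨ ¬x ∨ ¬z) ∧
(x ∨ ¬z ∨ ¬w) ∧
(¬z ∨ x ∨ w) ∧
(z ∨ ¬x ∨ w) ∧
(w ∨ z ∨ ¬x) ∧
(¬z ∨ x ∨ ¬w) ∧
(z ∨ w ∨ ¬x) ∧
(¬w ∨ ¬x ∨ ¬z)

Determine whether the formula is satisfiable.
Yes

Yes, the formula is satisfiable.

One satisfying assignment is: z=False, w=True, x=False

Verification: With this assignment, all 13 clauses evaluate to true.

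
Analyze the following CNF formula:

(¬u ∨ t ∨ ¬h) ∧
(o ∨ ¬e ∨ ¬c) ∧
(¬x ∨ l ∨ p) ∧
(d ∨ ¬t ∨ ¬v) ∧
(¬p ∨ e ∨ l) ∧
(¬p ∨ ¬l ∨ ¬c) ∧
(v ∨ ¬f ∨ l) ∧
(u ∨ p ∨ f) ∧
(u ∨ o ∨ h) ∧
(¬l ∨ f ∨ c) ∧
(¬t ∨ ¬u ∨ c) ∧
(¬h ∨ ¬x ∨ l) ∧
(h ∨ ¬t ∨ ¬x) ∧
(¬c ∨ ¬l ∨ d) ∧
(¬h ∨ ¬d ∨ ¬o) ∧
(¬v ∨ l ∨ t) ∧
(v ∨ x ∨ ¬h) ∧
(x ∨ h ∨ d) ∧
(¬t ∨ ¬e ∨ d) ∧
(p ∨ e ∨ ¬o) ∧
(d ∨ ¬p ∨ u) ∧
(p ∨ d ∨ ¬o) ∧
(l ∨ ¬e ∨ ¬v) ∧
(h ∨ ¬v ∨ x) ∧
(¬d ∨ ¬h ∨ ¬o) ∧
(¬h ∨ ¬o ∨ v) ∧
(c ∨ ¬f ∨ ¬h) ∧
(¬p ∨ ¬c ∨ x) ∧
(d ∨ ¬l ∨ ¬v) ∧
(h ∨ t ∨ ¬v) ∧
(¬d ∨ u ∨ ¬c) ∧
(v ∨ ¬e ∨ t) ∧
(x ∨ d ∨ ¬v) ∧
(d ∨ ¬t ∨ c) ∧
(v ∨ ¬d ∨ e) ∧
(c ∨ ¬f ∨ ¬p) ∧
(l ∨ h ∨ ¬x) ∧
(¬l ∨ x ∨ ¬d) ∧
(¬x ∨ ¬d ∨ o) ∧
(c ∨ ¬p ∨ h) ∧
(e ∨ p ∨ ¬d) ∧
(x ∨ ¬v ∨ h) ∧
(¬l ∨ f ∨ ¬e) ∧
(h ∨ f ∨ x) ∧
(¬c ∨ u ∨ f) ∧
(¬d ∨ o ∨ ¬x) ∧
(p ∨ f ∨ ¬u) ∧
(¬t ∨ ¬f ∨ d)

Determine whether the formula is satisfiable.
Yes

Yes, the formula is satisfiable.

One satisfying assignment is: t=False, e=False, v=False, f=True, u=True, h=False, o=False, d=False, c=False, x=True, l=True, p=False

Verification: With this assignment, all 48 clauses evaluate to true.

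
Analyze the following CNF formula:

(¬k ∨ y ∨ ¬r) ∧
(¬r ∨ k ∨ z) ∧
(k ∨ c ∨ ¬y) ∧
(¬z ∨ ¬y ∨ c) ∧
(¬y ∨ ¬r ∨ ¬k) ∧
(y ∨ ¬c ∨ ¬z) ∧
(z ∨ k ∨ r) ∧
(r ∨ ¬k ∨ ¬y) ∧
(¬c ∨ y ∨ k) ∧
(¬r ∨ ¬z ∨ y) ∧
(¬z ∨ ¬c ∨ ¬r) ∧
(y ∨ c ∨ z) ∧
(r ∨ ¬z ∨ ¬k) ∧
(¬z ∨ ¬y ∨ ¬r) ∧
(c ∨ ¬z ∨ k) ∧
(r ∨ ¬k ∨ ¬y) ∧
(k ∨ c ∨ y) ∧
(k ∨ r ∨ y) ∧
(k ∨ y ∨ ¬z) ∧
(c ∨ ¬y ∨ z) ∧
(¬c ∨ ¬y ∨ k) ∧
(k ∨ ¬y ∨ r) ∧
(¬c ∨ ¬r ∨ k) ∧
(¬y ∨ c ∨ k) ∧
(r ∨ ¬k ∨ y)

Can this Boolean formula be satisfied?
No

No, the formula is not satisfiable.

No assignment of truth values to the variables can make all 25 clauses true simultaneously.

The formula is UNSAT (unsatisfiable).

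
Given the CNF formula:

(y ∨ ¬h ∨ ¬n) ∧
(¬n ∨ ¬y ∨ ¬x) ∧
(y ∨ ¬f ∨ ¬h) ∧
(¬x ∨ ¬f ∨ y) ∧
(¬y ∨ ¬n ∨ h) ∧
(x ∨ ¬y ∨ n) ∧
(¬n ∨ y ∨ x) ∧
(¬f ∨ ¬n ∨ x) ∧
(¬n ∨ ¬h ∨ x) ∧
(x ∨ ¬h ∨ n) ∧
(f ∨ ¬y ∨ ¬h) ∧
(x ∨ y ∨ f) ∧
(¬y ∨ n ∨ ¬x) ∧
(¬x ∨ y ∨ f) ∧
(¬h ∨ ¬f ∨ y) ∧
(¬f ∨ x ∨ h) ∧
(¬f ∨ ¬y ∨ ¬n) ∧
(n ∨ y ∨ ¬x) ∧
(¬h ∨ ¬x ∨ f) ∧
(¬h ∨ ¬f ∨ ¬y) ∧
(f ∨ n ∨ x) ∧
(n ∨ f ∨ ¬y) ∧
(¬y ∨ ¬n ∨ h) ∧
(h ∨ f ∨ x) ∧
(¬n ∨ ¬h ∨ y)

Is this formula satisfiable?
No

No, the formula is not satisfiable.

No assignment of truth values to the variables can make all 25 clauses true simultaneously.

The formula is UNSAT (unsatisfiable).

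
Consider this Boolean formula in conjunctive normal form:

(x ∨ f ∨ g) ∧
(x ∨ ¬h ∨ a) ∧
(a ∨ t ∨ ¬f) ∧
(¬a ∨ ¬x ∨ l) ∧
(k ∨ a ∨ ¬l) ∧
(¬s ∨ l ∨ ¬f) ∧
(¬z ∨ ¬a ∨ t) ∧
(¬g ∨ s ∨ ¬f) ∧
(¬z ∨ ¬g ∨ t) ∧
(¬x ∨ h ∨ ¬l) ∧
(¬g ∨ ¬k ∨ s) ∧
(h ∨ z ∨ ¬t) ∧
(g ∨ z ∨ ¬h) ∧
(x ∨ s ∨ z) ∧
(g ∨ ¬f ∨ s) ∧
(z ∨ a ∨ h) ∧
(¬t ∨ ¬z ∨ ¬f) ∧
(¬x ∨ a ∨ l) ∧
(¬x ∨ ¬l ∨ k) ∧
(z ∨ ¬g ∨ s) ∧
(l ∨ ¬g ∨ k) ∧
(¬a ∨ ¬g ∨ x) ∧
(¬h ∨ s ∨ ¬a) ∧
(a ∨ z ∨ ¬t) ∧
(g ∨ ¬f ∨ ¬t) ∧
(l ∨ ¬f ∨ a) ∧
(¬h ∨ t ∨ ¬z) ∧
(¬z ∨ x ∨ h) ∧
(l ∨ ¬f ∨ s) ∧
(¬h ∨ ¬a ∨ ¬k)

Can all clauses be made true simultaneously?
Yes

Yes, the formula is satisfiable.

One satisfying assignment is: f=True, l=True, g=False, a=True, t=False, k=False, h=False, x=False, z=False, s=True

Verification: With this assignment, all 30 clauses evaluate to true.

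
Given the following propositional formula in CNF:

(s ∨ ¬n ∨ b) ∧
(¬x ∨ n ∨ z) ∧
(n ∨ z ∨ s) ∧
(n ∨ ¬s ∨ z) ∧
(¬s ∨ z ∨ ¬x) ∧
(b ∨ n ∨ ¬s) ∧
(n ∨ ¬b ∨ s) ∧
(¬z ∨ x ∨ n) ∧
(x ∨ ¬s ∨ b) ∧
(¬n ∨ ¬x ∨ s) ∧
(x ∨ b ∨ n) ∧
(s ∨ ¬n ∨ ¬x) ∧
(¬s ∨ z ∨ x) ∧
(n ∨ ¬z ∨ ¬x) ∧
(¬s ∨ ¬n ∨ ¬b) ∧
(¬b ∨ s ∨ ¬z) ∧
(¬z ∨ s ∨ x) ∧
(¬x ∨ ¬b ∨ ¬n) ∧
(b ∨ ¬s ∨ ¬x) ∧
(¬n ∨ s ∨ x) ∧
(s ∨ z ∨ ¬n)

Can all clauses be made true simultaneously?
No

No, the formula is not satisfiable.

No assignment of truth values to the variables can make all 21 clauses true simultaneously.

The formula is UNSAT (unsatisfiable).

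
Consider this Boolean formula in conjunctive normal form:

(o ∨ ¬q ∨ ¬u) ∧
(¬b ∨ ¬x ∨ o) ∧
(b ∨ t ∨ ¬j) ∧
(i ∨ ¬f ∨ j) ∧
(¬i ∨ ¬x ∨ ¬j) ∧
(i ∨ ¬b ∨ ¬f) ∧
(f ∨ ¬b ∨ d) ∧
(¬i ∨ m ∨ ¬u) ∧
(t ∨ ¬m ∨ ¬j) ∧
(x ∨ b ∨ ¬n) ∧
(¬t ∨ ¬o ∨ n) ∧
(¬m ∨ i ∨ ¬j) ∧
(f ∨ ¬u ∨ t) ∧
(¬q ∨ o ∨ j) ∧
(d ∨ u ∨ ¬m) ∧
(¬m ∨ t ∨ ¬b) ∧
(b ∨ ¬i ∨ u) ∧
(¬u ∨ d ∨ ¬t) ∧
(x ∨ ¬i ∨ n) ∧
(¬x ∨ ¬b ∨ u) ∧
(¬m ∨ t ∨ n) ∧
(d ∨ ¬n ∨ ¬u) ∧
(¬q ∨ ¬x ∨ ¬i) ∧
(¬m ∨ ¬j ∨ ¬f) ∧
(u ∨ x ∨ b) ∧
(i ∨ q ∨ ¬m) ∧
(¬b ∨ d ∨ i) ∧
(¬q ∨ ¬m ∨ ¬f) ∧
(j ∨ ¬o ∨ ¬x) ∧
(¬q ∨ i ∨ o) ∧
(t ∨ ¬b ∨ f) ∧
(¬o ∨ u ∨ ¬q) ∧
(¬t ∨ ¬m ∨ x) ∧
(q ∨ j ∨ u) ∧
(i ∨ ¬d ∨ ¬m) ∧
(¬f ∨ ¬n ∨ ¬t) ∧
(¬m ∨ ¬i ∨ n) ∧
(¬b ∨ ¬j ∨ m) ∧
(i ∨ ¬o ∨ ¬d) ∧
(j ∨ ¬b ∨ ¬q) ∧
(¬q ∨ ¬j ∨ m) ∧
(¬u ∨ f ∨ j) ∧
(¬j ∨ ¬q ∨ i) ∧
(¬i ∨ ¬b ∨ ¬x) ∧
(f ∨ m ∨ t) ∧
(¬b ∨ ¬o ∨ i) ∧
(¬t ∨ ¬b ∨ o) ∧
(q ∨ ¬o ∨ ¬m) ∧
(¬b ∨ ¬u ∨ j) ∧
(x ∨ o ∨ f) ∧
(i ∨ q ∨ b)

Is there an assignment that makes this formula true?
Yes

Yes, the formula is satisfiable.

One satisfying assignment is: m=True, d=True, t=False, q=False, o=False, n=True, j=False, x=True, i=True, f=True, u=True, b=False

Verification: With this assignment, all 51 clauses evaluate to true.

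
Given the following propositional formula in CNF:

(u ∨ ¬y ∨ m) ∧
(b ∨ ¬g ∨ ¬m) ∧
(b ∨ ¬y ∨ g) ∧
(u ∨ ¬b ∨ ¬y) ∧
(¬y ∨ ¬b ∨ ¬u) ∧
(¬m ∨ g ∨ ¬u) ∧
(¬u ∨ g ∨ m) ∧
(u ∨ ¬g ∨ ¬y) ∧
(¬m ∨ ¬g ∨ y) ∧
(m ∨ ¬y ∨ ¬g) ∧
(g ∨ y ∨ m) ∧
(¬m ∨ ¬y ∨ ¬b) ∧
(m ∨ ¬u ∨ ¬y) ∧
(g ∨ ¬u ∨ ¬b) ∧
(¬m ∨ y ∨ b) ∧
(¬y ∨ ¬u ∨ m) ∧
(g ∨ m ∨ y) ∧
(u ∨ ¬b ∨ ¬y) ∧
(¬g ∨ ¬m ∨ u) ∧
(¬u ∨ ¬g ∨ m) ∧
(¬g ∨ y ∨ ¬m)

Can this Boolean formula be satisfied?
Yes

Yes, the formula is satisfiable.

One satisfying assignment is: y=False, u=False, b=False, m=False, g=True

Verification: With this assignment, all 21 clauses evaluate to true.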